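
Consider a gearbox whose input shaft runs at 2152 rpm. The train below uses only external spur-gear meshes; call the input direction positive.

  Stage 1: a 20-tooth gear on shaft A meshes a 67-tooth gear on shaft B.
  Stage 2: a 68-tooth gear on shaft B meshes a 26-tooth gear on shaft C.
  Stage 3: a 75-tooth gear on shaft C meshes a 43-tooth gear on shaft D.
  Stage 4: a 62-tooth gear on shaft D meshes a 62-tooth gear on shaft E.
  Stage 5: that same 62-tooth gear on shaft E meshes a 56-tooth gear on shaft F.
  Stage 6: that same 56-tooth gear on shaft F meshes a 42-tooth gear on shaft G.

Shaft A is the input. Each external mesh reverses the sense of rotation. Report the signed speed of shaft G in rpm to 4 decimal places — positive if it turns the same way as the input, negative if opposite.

+4325.8179 rpm (same as input, |ω| = 4325.8179 rpm)

Stage 1 [20T→67T]: ω = 2152.0000×20/67 = 642.3881 rpm, dir flips to −; running = −642.3881
Stage 2 [68T→26T]: ω = 642.3881×68/26 = 1680.0918 rpm, dir flips to +; running = +1680.0918
Stage 3 [75T→43T]: ω = 1680.0918×75/43 = 2930.3928 rpm, dir flips to −; running = −2930.3928
Stage 4 [62T→62T]: ω = 2930.3928×62/62 = 2930.3928 rpm, dir flips to +; running = +2930.3928
Stage 5 [62T→56T]: ω = 2930.3928×62/56 = 3244.3634 rpm, dir flips to −; running = −3244.3634
Stage 6 [56T→42T]: ω = 3244.3634×56/42 = 4325.8179 rpm, dir flips to +; running = +4325.8179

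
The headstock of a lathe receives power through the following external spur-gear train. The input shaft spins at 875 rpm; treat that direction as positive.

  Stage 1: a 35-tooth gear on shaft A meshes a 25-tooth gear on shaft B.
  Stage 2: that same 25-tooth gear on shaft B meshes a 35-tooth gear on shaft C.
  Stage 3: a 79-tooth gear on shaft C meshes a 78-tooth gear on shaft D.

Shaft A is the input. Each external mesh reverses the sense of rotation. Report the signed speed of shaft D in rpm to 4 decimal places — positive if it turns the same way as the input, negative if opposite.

-886.2179 rpm (opposite to input, |ω| = 886.2179 rpm)

Stage 1 [35T→25T]: ω = 875.0000×35/25 = 1225.0000 rpm, dir flips to −; running = −1225.0000
Stage 2 [25T→35T]: ω = 1225.0000×25/35 = 875.0000 rpm, dir flips to +; running = +875.0000
Stage 3 [79T→78T]: ω = 875.0000×79/78 = 886.2179 rpm, dir flips to −; running = −886.2179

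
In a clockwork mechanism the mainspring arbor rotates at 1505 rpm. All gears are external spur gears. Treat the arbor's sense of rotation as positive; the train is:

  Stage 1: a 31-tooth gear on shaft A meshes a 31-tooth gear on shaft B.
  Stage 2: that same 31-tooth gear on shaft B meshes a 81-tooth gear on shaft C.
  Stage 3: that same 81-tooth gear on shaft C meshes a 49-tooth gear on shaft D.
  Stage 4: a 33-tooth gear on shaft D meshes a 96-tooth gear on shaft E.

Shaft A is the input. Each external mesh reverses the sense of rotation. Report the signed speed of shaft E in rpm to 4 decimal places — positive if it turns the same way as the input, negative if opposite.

+327.2991 rpm (same as input, |ω| = 327.2991 rpm)

Stage 1 [31T→31T]: ω = 1505.0000×31/31 = 1505.0000 rpm, dir flips to −; running = −1505.0000
Stage 2 [31T→81T]: ω = 1505.0000×31/81 = 575.9877 rpm, dir flips to +; running = +575.9877
Stage 3 [81T→49T]: ω = 575.9877×81/49 = 952.1429 rpm, dir flips to −; running = −952.1429
Stage 4 [33T→96T]: ω = 952.1429×33/96 = 327.2991 rpm, dir flips to +; running = +327.2991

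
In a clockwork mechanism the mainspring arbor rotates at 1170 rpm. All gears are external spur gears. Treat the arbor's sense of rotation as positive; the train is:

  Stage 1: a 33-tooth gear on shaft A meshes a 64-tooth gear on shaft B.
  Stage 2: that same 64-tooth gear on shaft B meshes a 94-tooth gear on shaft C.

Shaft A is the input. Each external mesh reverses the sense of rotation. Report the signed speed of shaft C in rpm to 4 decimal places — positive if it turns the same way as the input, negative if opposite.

+410.7447 rpm (same as input, |ω| = 410.7447 rpm)

Stage 1 [33T→64T]: ω = 1170.0000×33/64 = 603.2812 rpm, dir flips to −; running = −603.2812
Stage 2 [64T→94T]: ω = 603.2812×64/94 = 410.7447 rpm, dir flips to +; running = +410.7447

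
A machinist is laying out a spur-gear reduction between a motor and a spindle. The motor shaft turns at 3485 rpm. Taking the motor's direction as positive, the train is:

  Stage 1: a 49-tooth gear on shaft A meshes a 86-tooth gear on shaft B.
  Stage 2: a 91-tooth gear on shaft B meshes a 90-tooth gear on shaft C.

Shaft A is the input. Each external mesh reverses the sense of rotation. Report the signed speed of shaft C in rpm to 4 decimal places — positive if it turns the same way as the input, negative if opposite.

+2007.7022 rpm (same as input, |ω| = 2007.7022 rpm)

Stage 1 [49T→86T]: ω = 3485.0000×49/86 = 1985.6395 rpm, dir flips to −; running = −1985.6395
Stage 2 [91T→90T]: ω = 1985.6395×91/90 = 2007.7022 rpm, dir flips to +; running = +2007.7022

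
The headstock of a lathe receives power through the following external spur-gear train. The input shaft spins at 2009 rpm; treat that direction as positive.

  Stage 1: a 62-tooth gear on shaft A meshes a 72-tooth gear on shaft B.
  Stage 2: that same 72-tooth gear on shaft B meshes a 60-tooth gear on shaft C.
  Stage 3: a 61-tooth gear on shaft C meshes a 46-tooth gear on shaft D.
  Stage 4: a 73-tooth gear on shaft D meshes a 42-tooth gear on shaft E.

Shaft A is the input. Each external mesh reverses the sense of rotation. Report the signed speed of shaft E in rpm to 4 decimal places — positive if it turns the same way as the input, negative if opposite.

Stage 1 [62T→72T]: ω = 2009.0000×62/72 = 1729.9722 rpm, dir flips to −; running = −1729.9722
Stage 2 [72T→60T]: ω = 1729.9722×72/60 = 2075.9667 rpm, dir flips to +; running = +2075.9667
Stage 3 [61T→46T]: ω = 2075.9667×61/46 = 2752.9123 rpm, dir flips to −; running = −2752.9123
Stage 4 [73T→42T]: ω = 2752.9123×73/42 = 4784.8238 rpm, dir flips to +; running = +4784.8238

+4784.8238 rpm (same as input, |ω| = 4784.8238 rpm)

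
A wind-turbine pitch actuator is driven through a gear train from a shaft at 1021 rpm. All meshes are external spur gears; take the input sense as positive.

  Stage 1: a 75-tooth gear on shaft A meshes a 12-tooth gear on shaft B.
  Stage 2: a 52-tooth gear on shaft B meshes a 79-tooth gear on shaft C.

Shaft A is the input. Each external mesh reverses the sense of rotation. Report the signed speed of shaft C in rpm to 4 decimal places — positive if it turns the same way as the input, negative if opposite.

Stage 1 [75T→12T]: ω = 1021.0000×75/12 = 6381.2500 rpm, dir flips to −; running = −6381.2500
Stage 2 [52T→79T]: ω = 6381.2500×52/79 = 4200.3165 rpm, dir flips to +; running = +4200.3165

+4200.3165 rpm (same as input, |ω| = 4200.3165 rpm)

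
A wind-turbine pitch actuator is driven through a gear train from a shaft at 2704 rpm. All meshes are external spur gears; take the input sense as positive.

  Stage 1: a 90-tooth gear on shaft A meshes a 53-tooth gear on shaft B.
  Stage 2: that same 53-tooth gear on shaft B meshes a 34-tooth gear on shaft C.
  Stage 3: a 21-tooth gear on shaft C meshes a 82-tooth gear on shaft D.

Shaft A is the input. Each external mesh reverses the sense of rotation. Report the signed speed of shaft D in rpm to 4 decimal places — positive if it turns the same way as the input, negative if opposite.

-1833.0560 rpm (opposite to input, |ω| = 1833.0560 rpm)

Stage 1 [90T→53T]: ω = 2704.0000×90/53 = 4591.6981 rpm, dir flips to −; running = −4591.6981
Stage 2 [53T→34T]: ω = 4591.6981×53/34 = 7157.6471 rpm, dir flips to +; running = +7157.6471
Stage 3 [21T→82T]: ω = 7157.6471×21/82 = 1833.0560 rpm, dir flips to −; running = −1833.0560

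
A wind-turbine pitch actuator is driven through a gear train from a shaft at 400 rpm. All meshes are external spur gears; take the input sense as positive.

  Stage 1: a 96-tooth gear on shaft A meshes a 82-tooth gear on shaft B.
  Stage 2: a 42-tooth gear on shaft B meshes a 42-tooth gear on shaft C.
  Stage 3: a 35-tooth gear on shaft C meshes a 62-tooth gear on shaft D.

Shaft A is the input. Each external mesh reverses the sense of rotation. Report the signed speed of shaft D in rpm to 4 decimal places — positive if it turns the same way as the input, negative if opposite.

-264.3588 rpm (opposite to input, |ω| = 264.3588 rpm)

Stage 1 [96T→82T]: ω = 400.0000×96/82 = 468.2927 rpm, dir flips to −; running = −468.2927
Stage 2 [42T→42T]: ω = 468.2927×42/42 = 468.2927 rpm, dir flips to +; running = +468.2927
Stage 3 [35T→62T]: ω = 468.2927×35/62 = 264.3588 rpm, dir flips to −; running = −264.3588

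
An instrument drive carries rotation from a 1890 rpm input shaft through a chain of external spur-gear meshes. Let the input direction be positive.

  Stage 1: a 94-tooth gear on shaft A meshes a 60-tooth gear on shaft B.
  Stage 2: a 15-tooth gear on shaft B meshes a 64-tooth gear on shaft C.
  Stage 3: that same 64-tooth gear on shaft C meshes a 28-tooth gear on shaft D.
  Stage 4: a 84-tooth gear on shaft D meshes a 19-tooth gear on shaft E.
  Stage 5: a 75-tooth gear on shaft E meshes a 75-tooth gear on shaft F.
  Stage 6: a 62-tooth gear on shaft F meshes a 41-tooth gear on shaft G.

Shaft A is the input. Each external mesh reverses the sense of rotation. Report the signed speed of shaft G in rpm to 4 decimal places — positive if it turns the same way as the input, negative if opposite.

+10604.8652 rpm (same as input, |ω| = 10604.8652 rpm)

Stage 1 [94T→60T]: ω = 1890.0000×94/60 = 2961.0000 rpm, dir flips to −; running = −2961.0000
Stage 2 [15T→64T]: ω = 2961.0000×15/64 = 693.9844 rpm, dir flips to +; running = +693.9844
Stage 3 [64T→28T]: ω = 693.9844×64/28 = 1586.2500 rpm, dir flips to −; running = −1586.2500
Stage 4 [84T→19T]: ω = 1586.2500×84/19 = 7012.8947 rpm, dir flips to +; running = +7012.8947
Stage 5 [75T→75T]: ω = 7012.8947×75/75 = 7012.8947 rpm, dir flips to −; running = −7012.8947
Stage 6 [62T→41T]: ω = 7012.8947×62/41 = 10604.8652 rpm, dir flips to +; running = +10604.8652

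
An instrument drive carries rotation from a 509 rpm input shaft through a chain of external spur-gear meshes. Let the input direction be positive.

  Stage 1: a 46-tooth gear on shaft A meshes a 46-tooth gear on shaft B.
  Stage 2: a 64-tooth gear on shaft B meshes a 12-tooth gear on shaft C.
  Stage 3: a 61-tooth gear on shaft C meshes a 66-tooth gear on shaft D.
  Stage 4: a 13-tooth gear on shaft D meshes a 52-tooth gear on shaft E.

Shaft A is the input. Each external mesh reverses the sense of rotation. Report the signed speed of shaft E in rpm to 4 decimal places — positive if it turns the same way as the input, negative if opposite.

+627.2525 rpm (same as input, |ω| = 627.2525 rpm)

Stage 1 [46T→46T]: ω = 509.0000×46/46 = 509.0000 rpm, dir flips to −; running = −509.0000
Stage 2 [64T→12T]: ω = 509.0000×64/12 = 2714.6667 rpm, dir flips to +; running = +2714.6667
Stage 3 [61T→66T]: ω = 2714.6667×61/66 = 2509.0101 rpm, dir flips to −; running = −2509.0101
Stage 4 [13T→52T]: ω = 2509.0101×13/52 = 627.2525 rpm, dir flips to +; running = +627.2525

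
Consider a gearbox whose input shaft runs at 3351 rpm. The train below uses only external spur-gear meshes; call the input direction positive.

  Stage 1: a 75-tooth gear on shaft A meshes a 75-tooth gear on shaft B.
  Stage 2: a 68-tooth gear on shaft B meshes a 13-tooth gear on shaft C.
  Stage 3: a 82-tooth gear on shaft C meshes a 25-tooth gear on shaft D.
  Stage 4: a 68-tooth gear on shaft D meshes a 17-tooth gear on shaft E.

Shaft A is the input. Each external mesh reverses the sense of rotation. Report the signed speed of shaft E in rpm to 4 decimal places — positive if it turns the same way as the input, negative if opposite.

Stage 1 [75T→75T]: ω = 3351.0000×75/75 = 3351.0000 rpm, dir flips to −; running = −3351.0000
Stage 2 [68T→13T]: ω = 3351.0000×68/13 = 17528.3077 rpm, dir flips to +; running = +17528.3077
Stage 3 [82T→25T]: ω = 17528.3077×82/25 = 57492.8492 rpm, dir flips to −; running = −57492.8492
Stage 4 [68T→17T]: ω = 57492.8492×68/17 = 229971.3969 rpm, dir flips to +; running = +229971.3969

+229971.3969 rpm (same as input, |ω| = 229971.3969 rpm)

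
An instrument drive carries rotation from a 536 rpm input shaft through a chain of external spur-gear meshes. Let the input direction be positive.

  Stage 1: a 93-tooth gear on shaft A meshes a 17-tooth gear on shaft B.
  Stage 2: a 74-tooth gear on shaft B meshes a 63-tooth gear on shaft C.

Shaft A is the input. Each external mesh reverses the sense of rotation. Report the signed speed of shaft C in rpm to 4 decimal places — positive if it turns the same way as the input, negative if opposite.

Stage 1 [93T→17T]: ω = 536.0000×93/17 = 2932.2353 rpm, dir flips to −; running = −2932.2353
Stage 2 [74T→63T]: ω = 2932.2353×74/63 = 3444.2129 rpm, dir flips to +; running = +3444.2129

+3444.2129 rpm (same as input, |ω| = 3444.2129 rpm)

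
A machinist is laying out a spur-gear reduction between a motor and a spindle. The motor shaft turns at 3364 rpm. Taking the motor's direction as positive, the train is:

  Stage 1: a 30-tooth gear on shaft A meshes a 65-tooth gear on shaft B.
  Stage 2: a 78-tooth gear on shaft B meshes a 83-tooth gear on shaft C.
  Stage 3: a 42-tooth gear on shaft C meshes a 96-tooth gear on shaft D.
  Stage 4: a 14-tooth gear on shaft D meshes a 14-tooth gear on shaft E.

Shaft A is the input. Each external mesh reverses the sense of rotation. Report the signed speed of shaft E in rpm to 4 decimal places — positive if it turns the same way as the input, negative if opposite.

Stage 1 [30T→65T]: ω = 3364.0000×30/65 = 1552.6154 rpm, dir flips to −; running = −1552.6154
Stage 2 [78T→83T]: ω = 1552.6154×78/83 = 1459.0843 rpm, dir flips to +; running = +1459.0843
Stage 3 [42T→96T]: ω = 1459.0843×42/96 = 638.3494 rpm, dir flips to −; running = −638.3494
Stage 4 [14T→14T]: ω = 638.3494×14/14 = 638.3494 rpm, dir flips to +; running = +638.3494

+638.3494 rpm (same as input, |ω| = 638.3494 rpm)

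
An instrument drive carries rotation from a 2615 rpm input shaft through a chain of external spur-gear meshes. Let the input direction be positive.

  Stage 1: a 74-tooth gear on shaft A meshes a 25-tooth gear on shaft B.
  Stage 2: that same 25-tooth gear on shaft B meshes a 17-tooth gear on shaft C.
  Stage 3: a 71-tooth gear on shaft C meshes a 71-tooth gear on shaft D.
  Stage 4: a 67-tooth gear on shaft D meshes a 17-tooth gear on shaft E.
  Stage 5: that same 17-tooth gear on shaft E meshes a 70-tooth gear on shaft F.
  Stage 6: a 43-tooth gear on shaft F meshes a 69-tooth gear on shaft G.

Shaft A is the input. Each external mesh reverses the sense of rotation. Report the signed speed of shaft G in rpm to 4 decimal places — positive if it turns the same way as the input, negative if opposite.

Stage 1 [74T→25T]: ω = 2615.0000×74/25 = 7740.4000 rpm, dir flips to −; running = −7740.4000
Stage 2 [25T→17T]: ω = 7740.4000×25/17 = 11382.9412 rpm, dir flips to +; running = +11382.9412
Stage 3 [71T→71T]: ω = 11382.9412×71/71 = 11382.9412 rpm, dir flips to −; running = −11382.9412
Stage 4 [67T→17T]: ω = 11382.9412×67/17 = 44862.1799 rpm, dir flips to +; running = +44862.1799
Stage 5 [17T→70T]: ω = 44862.1799×17/70 = 10895.1008 rpm, dir flips to −; running = −10895.1008
Stage 6 [43T→69T]: ω = 10895.1008×43/69 = 6789.7005 rpm, dir flips to +; running = +6789.7005

+6789.7005 rpm (same as input, |ω| = 6789.7005 rpm)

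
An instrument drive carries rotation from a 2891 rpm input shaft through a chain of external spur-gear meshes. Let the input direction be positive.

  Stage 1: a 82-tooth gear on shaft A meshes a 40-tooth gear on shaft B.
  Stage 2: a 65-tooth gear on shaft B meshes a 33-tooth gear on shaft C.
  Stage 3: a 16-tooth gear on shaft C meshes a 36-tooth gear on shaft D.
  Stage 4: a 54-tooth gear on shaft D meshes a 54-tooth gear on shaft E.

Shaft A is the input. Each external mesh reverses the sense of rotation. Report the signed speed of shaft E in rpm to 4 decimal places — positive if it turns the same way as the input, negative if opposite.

+5188.2256 rpm (same as input, |ω| = 5188.2256 rpm)

Stage 1 [82T→40T]: ω = 2891.0000×82/40 = 5926.5500 rpm, dir flips to −; running = −5926.5500
Stage 2 [65T→33T]: ω = 5926.5500×65/33 = 11673.5076 rpm, dir flips to +; running = +11673.5076
Stage 3 [16T→36T]: ω = 11673.5076×16/36 = 5188.2256 rpm, dir flips to −; running = −5188.2256
Stage 4 [54T→54T]: ω = 5188.2256×54/54 = 5188.2256 rpm, dir flips to +; running = +5188.2256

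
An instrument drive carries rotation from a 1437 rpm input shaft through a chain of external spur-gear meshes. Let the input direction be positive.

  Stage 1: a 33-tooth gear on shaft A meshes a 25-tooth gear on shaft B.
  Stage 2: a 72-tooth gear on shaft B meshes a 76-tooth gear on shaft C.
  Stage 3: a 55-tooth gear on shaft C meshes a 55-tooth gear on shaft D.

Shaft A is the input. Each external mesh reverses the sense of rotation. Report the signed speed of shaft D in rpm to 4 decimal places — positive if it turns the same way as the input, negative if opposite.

Stage 1 [33T→25T]: ω = 1437.0000×33/25 = 1896.8400 rpm, dir flips to −; running = −1896.8400
Stage 2 [72T→76T]: ω = 1896.8400×72/76 = 1797.0063 rpm, dir flips to +; running = +1797.0063
Stage 3 [55T→55T]: ω = 1797.0063×55/55 = 1797.0063 rpm, dir flips to −; running = −1797.0063

-1797.0063 rpm (opposite to input, |ω| = 1797.0063 rpm)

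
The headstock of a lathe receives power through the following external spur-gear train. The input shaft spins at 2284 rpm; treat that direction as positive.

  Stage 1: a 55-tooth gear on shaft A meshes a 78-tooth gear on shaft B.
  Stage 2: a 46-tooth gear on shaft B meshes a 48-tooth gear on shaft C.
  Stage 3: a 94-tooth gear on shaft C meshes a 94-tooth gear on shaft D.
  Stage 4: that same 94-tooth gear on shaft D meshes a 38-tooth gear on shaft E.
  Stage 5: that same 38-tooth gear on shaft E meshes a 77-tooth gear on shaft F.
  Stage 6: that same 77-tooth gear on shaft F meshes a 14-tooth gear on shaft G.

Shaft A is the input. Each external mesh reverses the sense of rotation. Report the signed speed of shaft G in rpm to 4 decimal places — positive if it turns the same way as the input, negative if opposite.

+10362.8831 rpm (same as input, |ω| = 10362.8831 rpm)

Stage 1 [55T→78T]: ω = 2284.0000×55/78 = 1610.5128 rpm, dir flips to −; running = −1610.5128
Stage 2 [46T→48T]: ω = 1610.5128×46/48 = 1543.4081 rpm, dir flips to +; running = +1543.4081
Stage 3 [94T→94T]: ω = 1543.4081×94/94 = 1543.4081 rpm, dir flips to −; running = −1543.4081
Stage 4 [94T→38T]: ω = 1543.4081×94/38 = 3817.9043 rpm, dir flips to +; running = +3817.9043
Stage 5 [38T→77T]: ω = 3817.9043×38/77 = 1884.1606 rpm, dir flips to −; running = −1884.1606
Stage 6 [77T→14T]: ω = 1884.1606×77/14 = 10362.8831 rpm, dir flips to +; running = +10362.8831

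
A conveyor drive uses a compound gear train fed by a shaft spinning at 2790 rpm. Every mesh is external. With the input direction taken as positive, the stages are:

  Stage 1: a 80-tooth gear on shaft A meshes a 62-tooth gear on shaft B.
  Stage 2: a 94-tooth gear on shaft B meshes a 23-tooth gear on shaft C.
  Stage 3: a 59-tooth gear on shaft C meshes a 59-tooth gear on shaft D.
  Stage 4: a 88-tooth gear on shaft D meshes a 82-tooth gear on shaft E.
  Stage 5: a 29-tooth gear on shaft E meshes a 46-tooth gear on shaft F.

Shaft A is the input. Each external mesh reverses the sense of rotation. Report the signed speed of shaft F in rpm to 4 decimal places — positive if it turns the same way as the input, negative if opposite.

Stage 1 [80T→62T]: ω = 2790.0000×80/62 = 3600.0000 rpm, dir flips to −; running = −3600.0000
Stage 2 [94T→23T]: ω = 3600.0000×94/23 = 14713.0435 rpm, dir flips to +; running = +14713.0435
Stage 3 [59T→59T]: ω = 14713.0435×59/59 = 14713.0435 rpm, dir flips to −; running = −14713.0435
Stage 4 [88T→82T]: ω = 14713.0435×88/82 = 15789.6076 rpm, dir flips to +; running = +15789.6076
Stage 5 [29T→46T]: ω = 15789.6076×29/46 = 9954.3179 rpm, dir flips to −; running = −9954.3179

-9954.3179 rpm (opposite to input, |ω| = 9954.3179 rpm)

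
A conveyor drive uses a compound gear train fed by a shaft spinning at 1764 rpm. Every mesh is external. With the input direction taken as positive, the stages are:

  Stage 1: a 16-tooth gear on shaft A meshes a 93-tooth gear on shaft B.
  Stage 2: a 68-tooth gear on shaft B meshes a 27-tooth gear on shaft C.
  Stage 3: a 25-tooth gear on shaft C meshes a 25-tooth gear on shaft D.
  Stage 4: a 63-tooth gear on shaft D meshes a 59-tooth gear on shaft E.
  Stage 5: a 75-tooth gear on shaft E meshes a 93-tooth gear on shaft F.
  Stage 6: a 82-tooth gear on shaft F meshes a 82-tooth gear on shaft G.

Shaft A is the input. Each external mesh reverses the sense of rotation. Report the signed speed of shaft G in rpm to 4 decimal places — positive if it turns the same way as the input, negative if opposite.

+658.1844 rpm (same as input, |ω| = 658.1844 rpm)

Stage 1 [16T→93T]: ω = 1764.0000×16/93 = 303.4839 rpm, dir flips to −; running = −303.4839
Stage 2 [68T→27T]: ω = 303.4839×68/27 = 764.3297 rpm, dir flips to +; running = +764.3297
Stage 3 [25T→25T]: ω = 764.3297×25/25 = 764.3297 rpm, dir flips to −; running = −764.3297
Stage 4 [63T→59T]: ω = 764.3297×63/59 = 816.1487 rpm, dir flips to +; running = +816.1487
Stage 5 [75T→93T]: ω = 816.1487×75/93 = 658.1844 rpm, dir flips to −; running = −658.1844
Stage 6 [82T→82T]: ω = 658.1844×82/82 = 658.1844 rpm, dir flips to +; running = +658.1844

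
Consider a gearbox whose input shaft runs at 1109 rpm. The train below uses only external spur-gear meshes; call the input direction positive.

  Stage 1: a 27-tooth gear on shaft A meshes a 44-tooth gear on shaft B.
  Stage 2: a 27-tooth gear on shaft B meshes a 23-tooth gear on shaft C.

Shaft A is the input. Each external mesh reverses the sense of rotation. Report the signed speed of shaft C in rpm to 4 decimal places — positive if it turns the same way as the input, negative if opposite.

Stage 1 [27T→44T]: ω = 1109.0000×27/44 = 680.5227 rpm, dir flips to −; running = −680.5227
Stage 2 [27T→23T]: ω = 680.5227×27/23 = 798.8745 rpm, dir flips to +; running = +798.8745

+798.8745 rpm (same as input, |ω| = 798.8745 rpm)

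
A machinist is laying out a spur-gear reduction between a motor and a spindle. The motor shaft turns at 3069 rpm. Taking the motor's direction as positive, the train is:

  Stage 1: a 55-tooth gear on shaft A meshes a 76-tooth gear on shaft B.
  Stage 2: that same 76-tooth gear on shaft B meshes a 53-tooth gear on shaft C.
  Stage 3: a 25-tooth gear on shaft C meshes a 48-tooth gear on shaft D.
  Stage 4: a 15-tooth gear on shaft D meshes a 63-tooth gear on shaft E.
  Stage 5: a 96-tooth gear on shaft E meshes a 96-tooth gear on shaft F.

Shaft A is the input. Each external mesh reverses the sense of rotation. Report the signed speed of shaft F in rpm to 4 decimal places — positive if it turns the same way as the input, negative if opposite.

Stage 1 [55T→76T]: ω = 3069.0000×55/76 = 2220.9868 rpm, dir flips to −; running = −2220.9868
Stage 2 [76T→53T]: ω = 2220.9868×76/53 = 3184.8113 rpm, dir flips to +; running = +3184.8113
Stage 3 [25T→48T]: ω = 3184.8113×25/48 = 1658.7559 rpm, dir flips to −; running = −1658.7559
Stage 4 [15T→63T]: ω = 1658.7559×15/63 = 394.9419 rpm, dir flips to +; running = +394.9419
Stage 5 [96T→96T]: ω = 394.9419×96/96 = 394.9419 rpm, dir flips to −; running = −394.9419

-394.9419 rpm (opposite to input, |ω| = 394.9419 rpm)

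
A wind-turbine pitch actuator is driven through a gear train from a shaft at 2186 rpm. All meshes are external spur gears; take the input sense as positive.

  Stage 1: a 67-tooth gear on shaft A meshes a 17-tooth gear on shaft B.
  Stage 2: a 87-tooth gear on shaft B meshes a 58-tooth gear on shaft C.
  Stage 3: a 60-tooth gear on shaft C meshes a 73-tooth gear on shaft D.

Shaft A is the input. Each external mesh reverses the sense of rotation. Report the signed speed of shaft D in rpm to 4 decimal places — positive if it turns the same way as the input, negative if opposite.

-10621.7405 rpm (opposite to input, |ω| = 10621.7405 rpm)

Stage 1 [67T→17T]: ω = 2186.0000×67/17 = 8615.4118 rpm, dir flips to −; running = −8615.4118
Stage 2 [87T→58T]: ω = 8615.4118×87/58 = 12923.1176 rpm, dir flips to +; running = +12923.1176
Stage 3 [60T→73T]: ω = 12923.1176×60/73 = 10621.7405 rpm, dir flips to −; running = −10621.7405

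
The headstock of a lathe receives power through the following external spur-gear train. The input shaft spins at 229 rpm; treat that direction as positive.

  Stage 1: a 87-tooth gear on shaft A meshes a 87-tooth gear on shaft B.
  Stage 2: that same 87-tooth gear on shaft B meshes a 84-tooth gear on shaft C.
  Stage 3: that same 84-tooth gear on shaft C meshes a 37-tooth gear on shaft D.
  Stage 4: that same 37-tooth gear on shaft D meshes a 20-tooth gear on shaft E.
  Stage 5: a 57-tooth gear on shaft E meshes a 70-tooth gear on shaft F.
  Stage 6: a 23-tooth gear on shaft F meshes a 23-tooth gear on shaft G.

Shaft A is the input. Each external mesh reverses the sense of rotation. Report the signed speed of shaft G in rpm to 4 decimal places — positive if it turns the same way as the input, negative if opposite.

+811.1507 rpm (same as input, |ω| = 811.1507 rpm)

Stage 1 [87T→87T]: ω = 229.0000×87/87 = 229.0000 rpm, dir flips to −; running = −229.0000
Stage 2 [87T→84T]: ω = 229.0000×87/84 = 237.1786 rpm, dir flips to +; running = +237.1786
Stage 3 [84T→37T]: ω = 237.1786×84/37 = 538.4595 rpm, dir flips to −; running = −538.4595
Stage 4 [37T→20T]: ω = 538.4595×37/20 = 996.1500 rpm, dir flips to +; running = +996.1500
Stage 5 [57T→70T]: ω = 996.1500×57/70 = 811.1507 rpm, dir flips to −; running = −811.1507
Stage 6 [23T→23T]: ω = 811.1507×23/23 = 811.1507 rpm, dir flips to +; running = +811.1507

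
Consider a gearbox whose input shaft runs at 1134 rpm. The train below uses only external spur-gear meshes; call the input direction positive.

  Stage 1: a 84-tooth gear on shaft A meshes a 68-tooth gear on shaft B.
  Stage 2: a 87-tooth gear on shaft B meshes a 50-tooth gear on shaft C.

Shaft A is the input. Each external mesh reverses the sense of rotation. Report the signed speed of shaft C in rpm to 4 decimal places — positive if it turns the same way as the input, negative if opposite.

+2437.4329 rpm (same as input, |ω| = 2437.4329 rpm)

Stage 1 [84T→68T]: ω = 1134.0000×84/68 = 1400.8235 rpm, dir flips to −; running = −1400.8235
Stage 2 [87T→50T]: ω = 1400.8235×87/50 = 2437.4329 rpm, dir flips to +; running = +2437.4329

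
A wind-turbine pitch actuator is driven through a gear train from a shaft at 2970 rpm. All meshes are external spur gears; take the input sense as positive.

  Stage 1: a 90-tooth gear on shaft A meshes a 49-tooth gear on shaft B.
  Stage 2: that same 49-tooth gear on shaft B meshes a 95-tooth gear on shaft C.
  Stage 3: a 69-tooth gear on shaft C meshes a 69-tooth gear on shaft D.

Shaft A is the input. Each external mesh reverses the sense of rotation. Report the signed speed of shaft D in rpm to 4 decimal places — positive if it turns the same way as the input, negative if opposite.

Stage 1 [90T→49T]: ω = 2970.0000×90/49 = 5455.1020 rpm, dir flips to −; running = −5455.1020
Stage 2 [49T→95T]: ω = 5455.1020×49/95 = 2813.6842 rpm, dir flips to +; running = +2813.6842
Stage 3 [69T→69T]: ω = 2813.6842×69/69 = 2813.6842 rpm, dir flips to −; running = −2813.6842

-2813.6842 rpm (opposite to input, |ω| = 2813.6842 rpm)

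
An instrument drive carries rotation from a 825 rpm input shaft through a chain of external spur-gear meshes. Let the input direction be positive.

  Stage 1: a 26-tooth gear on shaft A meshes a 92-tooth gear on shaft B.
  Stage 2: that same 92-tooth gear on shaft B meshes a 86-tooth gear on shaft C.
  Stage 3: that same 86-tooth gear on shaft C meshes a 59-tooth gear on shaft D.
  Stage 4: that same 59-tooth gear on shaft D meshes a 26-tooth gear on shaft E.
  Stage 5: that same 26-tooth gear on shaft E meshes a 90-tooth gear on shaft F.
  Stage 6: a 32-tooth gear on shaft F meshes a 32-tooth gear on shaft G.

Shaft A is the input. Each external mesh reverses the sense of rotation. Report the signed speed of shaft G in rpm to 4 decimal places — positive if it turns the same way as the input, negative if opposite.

Stage 1 [26T→92T]: ω = 825.0000×26/92 = 233.1522 rpm, dir flips to −; running = −233.1522
Stage 2 [92T→86T]: ω = 233.1522×92/86 = 249.4186 rpm, dir flips to +; running = +249.4186
Stage 3 [86T→59T]: ω = 249.4186×86/59 = 363.5593 rpm, dir flips to −; running = −363.5593
Stage 4 [59T→26T]: ω = 363.5593×59/26 = 825.0000 rpm, dir flips to +; running = +825.0000
Stage 5 [26T→90T]: ω = 825.0000×26/90 = 238.3333 rpm, dir flips to −; running = −238.3333
Stage 6 [32T→32T]: ω = 238.3333×32/32 = 238.3333 rpm, dir flips to +; running = +238.3333

+238.3333 rpm (same as input, |ω| = 238.3333 rpm)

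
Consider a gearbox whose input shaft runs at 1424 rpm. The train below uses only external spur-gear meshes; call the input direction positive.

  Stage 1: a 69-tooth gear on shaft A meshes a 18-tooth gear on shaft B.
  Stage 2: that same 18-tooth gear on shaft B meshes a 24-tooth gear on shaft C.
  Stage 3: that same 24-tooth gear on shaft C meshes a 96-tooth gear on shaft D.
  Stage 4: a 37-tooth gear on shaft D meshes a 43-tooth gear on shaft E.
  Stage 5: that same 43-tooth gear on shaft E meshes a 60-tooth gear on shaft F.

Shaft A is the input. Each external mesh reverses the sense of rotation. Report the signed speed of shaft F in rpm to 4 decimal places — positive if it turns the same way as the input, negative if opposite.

-631.1583 rpm (opposite to input, |ω| = 631.1583 rpm)

Stage 1 [69T→18T]: ω = 1424.0000×69/18 = 5458.6667 rpm, dir flips to −; running = −5458.6667
Stage 2 [18T→24T]: ω = 5458.6667×18/24 = 4094.0000 rpm, dir flips to +; running = +4094.0000
Stage 3 [24T→96T]: ω = 4094.0000×24/96 = 1023.5000 rpm, dir flips to −; running = −1023.5000
Stage 4 [37T→43T]: ω = 1023.5000×37/43 = 880.6860 rpm, dir flips to +; running = +880.6860
Stage 5 [43T→60T]: ω = 880.6860×43/60 = 631.1583 rpm, dir flips to −; running = −631.1583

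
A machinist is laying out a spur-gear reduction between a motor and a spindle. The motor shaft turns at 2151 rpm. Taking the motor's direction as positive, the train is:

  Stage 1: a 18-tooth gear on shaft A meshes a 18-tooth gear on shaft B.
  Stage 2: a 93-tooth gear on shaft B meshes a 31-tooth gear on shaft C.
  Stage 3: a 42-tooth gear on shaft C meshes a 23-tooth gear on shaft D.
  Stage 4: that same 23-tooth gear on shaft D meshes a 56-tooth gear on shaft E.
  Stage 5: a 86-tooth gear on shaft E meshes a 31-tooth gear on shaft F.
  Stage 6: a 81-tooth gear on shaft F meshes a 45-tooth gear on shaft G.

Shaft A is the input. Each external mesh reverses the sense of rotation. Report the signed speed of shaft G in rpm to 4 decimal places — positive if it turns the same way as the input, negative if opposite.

+24167.5258 rpm (same as input, |ω| = 24167.5258 rpm)

Stage 1 [18T→18T]: ω = 2151.0000×18/18 = 2151.0000 rpm, dir flips to −; running = −2151.0000
Stage 2 [93T→31T]: ω = 2151.0000×93/31 = 6453.0000 rpm, dir flips to +; running = +6453.0000
Stage 3 [42T→23T]: ω = 6453.0000×42/23 = 11783.7391 rpm, dir flips to −; running = −11783.7391
Stage 4 [23T→56T]: ω = 11783.7391×23/56 = 4839.7500 rpm, dir flips to +; running = +4839.7500
Stage 5 [86T→31T]: ω = 4839.7500×86/31 = 13426.4032 rpm, dir flips to −; running = −13426.4032
Stage 6 [81T→45T]: ω = 13426.4032×81/45 = 24167.5258 rpm, dir flips to +; running = +24167.5258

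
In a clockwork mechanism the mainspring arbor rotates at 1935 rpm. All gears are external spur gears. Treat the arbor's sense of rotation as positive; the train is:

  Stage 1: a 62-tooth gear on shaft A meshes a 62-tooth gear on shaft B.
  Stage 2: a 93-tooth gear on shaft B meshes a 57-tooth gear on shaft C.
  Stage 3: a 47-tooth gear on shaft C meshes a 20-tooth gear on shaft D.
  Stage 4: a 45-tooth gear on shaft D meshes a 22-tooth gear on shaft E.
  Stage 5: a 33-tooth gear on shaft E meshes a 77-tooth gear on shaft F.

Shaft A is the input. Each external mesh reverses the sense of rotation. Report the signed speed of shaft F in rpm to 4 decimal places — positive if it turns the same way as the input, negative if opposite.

Stage 1 [62T→62T]: ω = 1935.0000×62/62 = 1935.0000 rpm, dir flips to −; running = −1935.0000
Stage 2 [93T→57T]: ω = 1935.0000×93/57 = 3157.1053 rpm, dir flips to +; running = +3157.1053
Stage 3 [47T→20T]: ω = 3157.1053×47/20 = 7419.1974 rpm, dir flips to −; running = −7419.1974
Stage 4 [45T→22T]: ω = 7419.1974×45/22 = 15175.6310 rpm, dir flips to +; running = +15175.6310
Stage 5 [33T→77T]: ω = 15175.6310×33/77 = 6503.8418 rpm, dir flips to −; running = −6503.8418

-6503.8418 rpm (opposite to input, |ω| = 6503.8418 rpm)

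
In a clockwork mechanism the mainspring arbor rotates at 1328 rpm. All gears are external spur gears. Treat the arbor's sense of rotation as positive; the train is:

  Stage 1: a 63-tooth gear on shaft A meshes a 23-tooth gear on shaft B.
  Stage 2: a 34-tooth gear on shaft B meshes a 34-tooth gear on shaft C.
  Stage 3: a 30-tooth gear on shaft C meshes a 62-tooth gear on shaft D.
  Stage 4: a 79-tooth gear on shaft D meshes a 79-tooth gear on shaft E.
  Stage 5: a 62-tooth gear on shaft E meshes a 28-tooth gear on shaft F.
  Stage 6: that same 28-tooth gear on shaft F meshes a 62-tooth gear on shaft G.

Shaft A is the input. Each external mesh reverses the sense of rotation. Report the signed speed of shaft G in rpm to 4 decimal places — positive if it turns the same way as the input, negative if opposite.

+1760.1122 rpm (same as input, |ω| = 1760.1122 rpm)

Stage 1 [63T→23T]: ω = 1328.0000×63/23 = 3637.5652 rpm, dir flips to −; running = −3637.5652
Stage 2 [34T→34T]: ω = 3637.5652×34/34 = 3637.5652 rpm, dir flips to +; running = +3637.5652
Stage 3 [30T→62T]: ω = 3637.5652×30/62 = 1760.1122 rpm, dir flips to −; running = −1760.1122
Stage 4 [79T→79T]: ω = 1760.1122×79/79 = 1760.1122 rpm, dir flips to +; running = +1760.1122
Stage 5 [62T→28T]: ω = 1760.1122×62/28 = 3897.3913 rpm, dir flips to −; running = −3897.3913
Stage 6 [28T→62T]: ω = 3897.3913×28/62 = 1760.1122 rpm, dir flips to +; running = +1760.1122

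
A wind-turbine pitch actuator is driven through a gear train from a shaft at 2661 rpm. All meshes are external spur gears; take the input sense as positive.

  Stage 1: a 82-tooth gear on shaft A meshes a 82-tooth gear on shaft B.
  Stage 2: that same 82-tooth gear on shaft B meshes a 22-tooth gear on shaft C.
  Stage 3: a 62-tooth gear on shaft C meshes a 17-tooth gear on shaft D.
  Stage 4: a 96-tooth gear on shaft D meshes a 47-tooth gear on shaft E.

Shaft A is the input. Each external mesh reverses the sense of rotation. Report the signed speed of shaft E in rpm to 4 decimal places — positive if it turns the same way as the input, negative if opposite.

Stage 1 [82T→82T]: ω = 2661.0000×82/82 = 2661.0000 rpm, dir flips to −; running = −2661.0000
Stage 2 [82T→22T]: ω = 2661.0000×82/22 = 9918.2727 rpm, dir flips to +; running = +9918.2727
Stage 3 [62T→17T]: ω = 9918.2727×62/17 = 36172.5241 rpm, dir flips to −; running = −36172.5241
Stage 4 [96T→47T]: ω = 36172.5241×96/47 = 73884.3045 rpm, dir flips to +; running = +73884.3045

+73884.3045 rpm (same as input, |ω| = 73884.3045 rpm)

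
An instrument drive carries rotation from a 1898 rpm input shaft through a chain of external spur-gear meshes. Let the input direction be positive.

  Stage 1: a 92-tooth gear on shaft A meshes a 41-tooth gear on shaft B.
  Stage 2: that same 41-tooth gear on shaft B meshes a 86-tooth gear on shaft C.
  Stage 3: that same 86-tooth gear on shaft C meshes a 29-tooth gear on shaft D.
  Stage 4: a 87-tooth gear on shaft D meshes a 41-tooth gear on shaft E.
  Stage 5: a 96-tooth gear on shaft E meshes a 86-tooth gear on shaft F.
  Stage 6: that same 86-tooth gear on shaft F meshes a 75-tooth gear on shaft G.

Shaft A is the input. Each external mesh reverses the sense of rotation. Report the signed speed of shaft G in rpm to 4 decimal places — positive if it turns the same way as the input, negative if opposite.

+16354.2790 rpm (same as input, |ω| = 16354.2790 rpm)

Stage 1 [92T→41T]: ω = 1898.0000×92/41 = 4258.9268 rpm, dir flips to −; running = −4258.9268
Stage 2 [41T→86T]: ω = 4258.9268×41/86 = 2030.4186 rpm, dir flips to +; running = +2030.4186
Stage 3 [86T→29T]: ω = 2030.4186×86/29 = 6021.2414 rpm, dir flips to −; running = −6021.2414
Stage 4 [87T→41T]: ω = 6021.2414×87/41 = 12776.7805 rpm, dir flips to +; running = +12776.7805
Stage 5 [96T→86T]: ω = 12776.7805×96/86 = 14262.4526 rpm, dir flips to −; running = −14262.4526
Stage 6 [86T→75T]: ω = 14262.4526×86/75 = 16354.2790 rpm, dir flips to +; running = +16354.2790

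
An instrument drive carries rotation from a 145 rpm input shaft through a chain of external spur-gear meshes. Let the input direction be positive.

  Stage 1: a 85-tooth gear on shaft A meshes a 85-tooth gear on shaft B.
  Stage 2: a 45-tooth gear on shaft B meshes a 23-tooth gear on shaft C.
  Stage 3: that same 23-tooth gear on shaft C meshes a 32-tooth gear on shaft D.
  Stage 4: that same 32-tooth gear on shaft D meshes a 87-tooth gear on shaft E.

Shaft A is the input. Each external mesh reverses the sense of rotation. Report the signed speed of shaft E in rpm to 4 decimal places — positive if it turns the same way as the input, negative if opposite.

+75.0000 rpm (same as input, |ω| = 75.0000 rpm)

Stage 1 [85T→85T]: ω = 145.0000×85/85 = 145.0000 rpm, dir flips to −; running = −145.0000
Stage 2 [45T→23T]: ω = 145.0000×45/23 = 283.6957 rpm, dir flips to +; running = +283.6957
Stage 3 [23T→32T]: ω = 283.6957×23/32 = 203.9062 rpm, dir flips to −; running = −203.9062
Stage 4 [32T→87T]: ω = 203.9062×32/87 = 75.0000 rpm, dir flips to +; running = +75.0000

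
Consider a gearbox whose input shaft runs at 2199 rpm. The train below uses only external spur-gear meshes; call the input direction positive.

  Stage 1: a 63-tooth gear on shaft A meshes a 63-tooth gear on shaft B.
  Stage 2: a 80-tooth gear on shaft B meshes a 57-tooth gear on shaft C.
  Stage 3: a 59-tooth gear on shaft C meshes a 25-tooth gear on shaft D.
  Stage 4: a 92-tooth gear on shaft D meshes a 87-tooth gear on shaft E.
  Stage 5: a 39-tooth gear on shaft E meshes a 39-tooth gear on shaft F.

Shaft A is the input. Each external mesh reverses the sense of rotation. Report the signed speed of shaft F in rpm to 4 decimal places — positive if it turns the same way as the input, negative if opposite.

Stage 1 [63T→63T]: ω = 2199.0000×63/63 = 2199.0000 rpm, dir flips to −; running = −2199.0000
Stage 2 [80T→57T]: ω = 2199.0000×80/57 = 3086.3158 rpm, dir flips to +; running = +3086.3158
Stage 3 [59T→25T]: ω = 3086.3158×59/25 = 7283.7053 rpm, dir flips to −; running = −7283.7053
Stage 4 [92T→87T]: ω = 7283.7053×92/87 = 7702.3090 rpm, dir flips to +; running = +7702.3090
Stage 5 [39T→39T]: ω = 7702.3090×39/39 = 7702.3090 rpm, dir flips to −; running = −7702.3090

-7702.3090 rpm (opposite to input, |ω| = 7702.3090 rpm)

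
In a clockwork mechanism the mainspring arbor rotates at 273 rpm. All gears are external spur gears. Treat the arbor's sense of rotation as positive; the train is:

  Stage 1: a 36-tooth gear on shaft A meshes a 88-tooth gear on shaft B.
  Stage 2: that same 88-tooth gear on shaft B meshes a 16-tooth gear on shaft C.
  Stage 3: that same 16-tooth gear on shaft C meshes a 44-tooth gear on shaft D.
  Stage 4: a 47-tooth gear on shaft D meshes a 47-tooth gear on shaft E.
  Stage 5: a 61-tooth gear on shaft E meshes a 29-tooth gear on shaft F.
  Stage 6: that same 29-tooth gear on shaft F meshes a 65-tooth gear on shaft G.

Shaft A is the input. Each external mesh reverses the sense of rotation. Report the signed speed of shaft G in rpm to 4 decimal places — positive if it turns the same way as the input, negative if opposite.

Stage 1 [36T→88T]: ω = 273.0000×36/88 = 111.6818 rpm, dir flips to −; running = −111.6818
Stage 2 [88T→16T]: ω = 111.6818×88/16 = 614.2500 rpm, dir flips to +; running = +614.2500
Stage 3 [16T→44T]: ω = 614.2500×16/44 = 223.3636 rpm, dir flips to −; running = −223.3636
Stage 4 [47T→47T]: ω = 223.3636×47/47 = 223.3636 rpm, dir flips to +; running = +223.3636
Stage 5 [61T→29T]: ω = 223.3636×61/29 = 469.8339 rpm, dir flips to −; running = −469.8339
Stage 6 [29T→65T]: ω = 469.8339×29/65 = 209.6182 rpm, dir flips to +; running = +209.6182

+209.6182 rpm (same as input, |ω| = 209.6182 rpm)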